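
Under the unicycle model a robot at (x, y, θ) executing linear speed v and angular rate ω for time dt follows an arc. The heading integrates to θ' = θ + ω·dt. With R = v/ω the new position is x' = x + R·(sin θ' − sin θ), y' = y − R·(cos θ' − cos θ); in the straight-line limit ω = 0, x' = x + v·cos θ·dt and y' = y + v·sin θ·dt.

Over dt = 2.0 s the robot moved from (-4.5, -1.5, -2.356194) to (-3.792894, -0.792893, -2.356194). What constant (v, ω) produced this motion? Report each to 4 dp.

Δθ = -2.356194 − -2.356194 = 0.000000
ω = Δθ/dt = 0.000000/2.0 = 0.0000
ω = 0 → v = (Δx·cos θ + Δy·sin θ)/dt = -0.5000

v = -0.5000, ω = 0.0000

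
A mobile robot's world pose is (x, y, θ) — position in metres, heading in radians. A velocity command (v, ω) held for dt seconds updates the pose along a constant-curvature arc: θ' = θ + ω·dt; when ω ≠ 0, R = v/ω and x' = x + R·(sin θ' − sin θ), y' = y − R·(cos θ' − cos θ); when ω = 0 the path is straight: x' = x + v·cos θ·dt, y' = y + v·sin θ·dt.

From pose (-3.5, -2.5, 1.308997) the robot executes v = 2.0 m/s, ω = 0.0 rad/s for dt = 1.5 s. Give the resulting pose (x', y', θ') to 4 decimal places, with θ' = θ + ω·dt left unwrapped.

(-2.7235, 0.3978, 1.3090)

θ' = 1.3090 + 0.0·1.5 = 1.3090
ω = 0 → straight: x' = -3.5 + 2.0·cos(1.3090)·1.5 = -2.7235
y' = -2.5 + 2.0·sin(1.3090)·1.5 = 0.3978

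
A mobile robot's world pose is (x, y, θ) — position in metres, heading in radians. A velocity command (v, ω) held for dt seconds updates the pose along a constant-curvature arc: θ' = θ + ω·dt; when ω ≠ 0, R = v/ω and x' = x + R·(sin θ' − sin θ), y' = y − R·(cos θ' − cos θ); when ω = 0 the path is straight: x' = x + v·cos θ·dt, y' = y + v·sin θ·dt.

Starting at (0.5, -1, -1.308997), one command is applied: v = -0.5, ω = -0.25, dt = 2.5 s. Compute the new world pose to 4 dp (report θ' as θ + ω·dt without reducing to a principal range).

(0.5623, 0.2282, -1.9340)

θ' = -1.3090 + -0.25·2.5 = -1.9340
R = v/ω = -0.5/-0.25 = 2.0000
x' = 0.5 + 2.0000·(sin -1.9340 − sin -1.3090) = 0.5623
y' = -1 − 2.0000·(cos -1.9340 − cos -1.3090) = 0.2282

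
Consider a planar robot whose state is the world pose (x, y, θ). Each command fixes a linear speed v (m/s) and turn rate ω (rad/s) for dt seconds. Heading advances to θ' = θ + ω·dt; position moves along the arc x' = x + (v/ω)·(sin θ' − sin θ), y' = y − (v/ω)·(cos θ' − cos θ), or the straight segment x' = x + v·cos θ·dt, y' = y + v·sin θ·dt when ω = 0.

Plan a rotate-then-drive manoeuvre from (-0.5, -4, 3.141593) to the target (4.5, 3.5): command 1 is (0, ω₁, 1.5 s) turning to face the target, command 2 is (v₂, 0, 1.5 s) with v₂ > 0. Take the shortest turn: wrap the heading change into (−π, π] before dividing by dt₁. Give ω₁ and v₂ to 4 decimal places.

heading to target = atan2(3.5−-4, 4.5−-0.5) = 0.9828
Δθ = wrap(0.9828 − 3.1416) = -2.1588; ω₁ = Δθ/dt₁ = -1.4392
distance = √((4.5−-0.5)² + (3.5−-4)²) = 9.0139; v₂ = distance/dt₂ = 6.0093

ω₁ = -1.4392, v₂ = 6.0093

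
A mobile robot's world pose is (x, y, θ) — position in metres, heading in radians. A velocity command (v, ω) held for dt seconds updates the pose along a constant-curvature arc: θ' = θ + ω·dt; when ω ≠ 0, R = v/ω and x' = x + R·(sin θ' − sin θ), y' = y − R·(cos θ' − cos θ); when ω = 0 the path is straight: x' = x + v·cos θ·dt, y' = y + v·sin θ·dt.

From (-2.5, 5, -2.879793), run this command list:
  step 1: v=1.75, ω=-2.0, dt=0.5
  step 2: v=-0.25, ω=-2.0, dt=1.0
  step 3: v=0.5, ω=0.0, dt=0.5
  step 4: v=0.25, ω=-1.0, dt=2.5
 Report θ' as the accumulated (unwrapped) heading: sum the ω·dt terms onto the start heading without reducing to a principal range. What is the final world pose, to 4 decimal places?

(-2.8061, 4.7333, -8.3798)

step 1: θ'=-3.8798 (R=-0.8750) → pose (-3.3153, 5.1980, -3.8798)
step 2: θ'=-5.8798 (R=0.1250) → pose (-3.3504, 4.9905, -5.8798)
step 3: θ'=-5.8798 (straight) → pose (-3.1204, 5.0887, -5.8798)
step 4: θ'=-8.3798 (R=-0.2500) → pose (-2.8061, 4.7333, -8.3798)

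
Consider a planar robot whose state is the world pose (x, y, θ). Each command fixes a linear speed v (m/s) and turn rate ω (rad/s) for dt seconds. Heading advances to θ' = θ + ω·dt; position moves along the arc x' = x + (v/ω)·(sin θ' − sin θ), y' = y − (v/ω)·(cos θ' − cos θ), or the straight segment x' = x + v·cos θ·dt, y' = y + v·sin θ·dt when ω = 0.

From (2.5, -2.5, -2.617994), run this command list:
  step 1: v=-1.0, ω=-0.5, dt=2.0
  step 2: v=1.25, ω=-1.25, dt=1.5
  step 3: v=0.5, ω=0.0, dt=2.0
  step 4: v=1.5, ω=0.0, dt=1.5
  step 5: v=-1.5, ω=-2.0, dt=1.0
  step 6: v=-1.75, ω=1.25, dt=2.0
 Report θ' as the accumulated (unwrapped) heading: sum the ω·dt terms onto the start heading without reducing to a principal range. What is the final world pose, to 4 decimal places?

(2.5628, 1.6028, -4.9930)

step 1: θ'=-3.6180 (R=2.0000) → pose (4.4172, -2.4547, -3.6180)
step 2: θ'=-5.4930 (R=-1.0000) → pose (4.1653, -0.8624, -5.4930)
step 3: θ'=-5.4930 (straight) → pose (4.8690, -0.1519, -5.4930)
step 4: θ'=-5.4930 (straight) → pose (6.4523, 1.4467, -5.4930)
step 5: θ'=-7.4930 (R=0.7500) → pose (5.2178, 1.7096, -7.4930)
step 6: θ'=-4.9930 (R=-1.4000) → pose (2.5628, 1.6028, -4.9930)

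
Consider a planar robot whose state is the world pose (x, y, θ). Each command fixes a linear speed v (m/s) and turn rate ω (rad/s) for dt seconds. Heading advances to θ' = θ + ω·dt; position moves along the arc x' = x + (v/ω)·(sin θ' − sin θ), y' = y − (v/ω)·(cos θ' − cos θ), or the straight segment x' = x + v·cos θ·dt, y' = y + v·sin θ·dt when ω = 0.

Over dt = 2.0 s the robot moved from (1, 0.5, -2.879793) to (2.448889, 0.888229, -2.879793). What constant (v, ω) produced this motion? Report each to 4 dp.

v = -0.7500, ω = 0.0000

Δθ = -2.879793 − -2.879793 = 0.000000
ω = Δθ/dt = 0.000000/2.0 = 0.0000
ω = 0 → v = (Δx·cos θ + Δy·sin θ)/dt = -0.7500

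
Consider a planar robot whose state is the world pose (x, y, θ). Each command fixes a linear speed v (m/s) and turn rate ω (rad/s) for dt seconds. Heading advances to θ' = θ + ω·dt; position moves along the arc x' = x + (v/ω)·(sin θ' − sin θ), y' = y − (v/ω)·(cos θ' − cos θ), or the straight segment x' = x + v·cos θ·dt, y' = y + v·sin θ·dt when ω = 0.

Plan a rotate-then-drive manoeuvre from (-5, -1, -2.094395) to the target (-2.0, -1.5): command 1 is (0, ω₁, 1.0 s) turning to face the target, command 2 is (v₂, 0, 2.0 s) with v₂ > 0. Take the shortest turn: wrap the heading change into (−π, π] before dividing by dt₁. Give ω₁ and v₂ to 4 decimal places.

ω₁ = 1.9292, v₂ = 1.5207

heading to target = atan2(-1.5−-1, -2−-5) = -0.1651
Δθ = wrap(-0.1651 − -2.0944) = 1.9292; ω₁ = Δθ/dt₁ = 1.9292
distance = √((-2−-5)² + (-1.5−-1)²) = 3.0414; v₂ = distance/dt₂ = 1.5207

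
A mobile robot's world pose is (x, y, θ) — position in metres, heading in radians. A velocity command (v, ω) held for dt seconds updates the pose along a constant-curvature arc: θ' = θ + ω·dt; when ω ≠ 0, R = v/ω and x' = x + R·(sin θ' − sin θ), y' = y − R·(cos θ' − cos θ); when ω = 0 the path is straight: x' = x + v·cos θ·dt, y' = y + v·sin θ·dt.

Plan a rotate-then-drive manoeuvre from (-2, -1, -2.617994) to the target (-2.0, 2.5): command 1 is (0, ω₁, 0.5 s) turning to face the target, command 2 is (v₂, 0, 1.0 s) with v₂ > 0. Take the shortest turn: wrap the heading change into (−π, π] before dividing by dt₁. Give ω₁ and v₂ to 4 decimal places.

heading to target = atan2(2.5−-1, -2−-2) = 1.5708
Δθ = wrap(1.5708 − -2.6180) = -2.0944; ω₁ = Δθ/dt₁ = -4.1888
distance = √((-2−-2)² + (2.5−-1)²) = 3.5000; v₂ = distance/dt₂ = 3.5000

ω₁ = -4.1888, v₂ = 3.5000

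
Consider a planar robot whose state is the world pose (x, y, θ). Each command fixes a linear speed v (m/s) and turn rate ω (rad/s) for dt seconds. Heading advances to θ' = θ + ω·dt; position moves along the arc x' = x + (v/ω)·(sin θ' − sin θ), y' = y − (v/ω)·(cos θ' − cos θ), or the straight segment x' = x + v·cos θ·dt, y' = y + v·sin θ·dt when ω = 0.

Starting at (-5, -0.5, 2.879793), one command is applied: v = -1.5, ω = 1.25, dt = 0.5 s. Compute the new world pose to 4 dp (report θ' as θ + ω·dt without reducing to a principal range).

θ' = 2.8798 + 1.25·0.5 = 3.5048
R = v/ω = -1.5/1.25 = -1.2000
x' = -5 + -1.2000·(sin 3.5048 − sin 2.8798) = -4.2631
y' = -0.5 − -1.2000·(cos 3.5048 − cos 2.8798) = -0.4626

(-4.2631, -0.4626, 3.5048)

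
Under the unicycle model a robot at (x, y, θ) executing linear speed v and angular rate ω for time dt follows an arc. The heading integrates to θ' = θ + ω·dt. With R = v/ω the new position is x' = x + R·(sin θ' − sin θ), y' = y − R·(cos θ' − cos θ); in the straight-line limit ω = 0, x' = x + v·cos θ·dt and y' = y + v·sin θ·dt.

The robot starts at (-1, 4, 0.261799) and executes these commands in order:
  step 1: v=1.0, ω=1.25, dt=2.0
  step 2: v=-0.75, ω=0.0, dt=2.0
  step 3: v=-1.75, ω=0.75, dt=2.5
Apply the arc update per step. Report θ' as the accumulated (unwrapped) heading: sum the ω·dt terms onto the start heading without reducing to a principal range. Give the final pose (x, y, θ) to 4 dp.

(3.6743, 6.9505, 4.6368)

step 1: θ'=2.7618 (R=0.8000) → pose (-0.9105, 5.5157, 2.7618)
step 2: θ'=2.7618 (straight) → pose (0.4826, 4.9596, 2.7618)
step 3: θ'=4.6368 (R=-2.3333) → pose (3.6743, 6.9505, 4.6368)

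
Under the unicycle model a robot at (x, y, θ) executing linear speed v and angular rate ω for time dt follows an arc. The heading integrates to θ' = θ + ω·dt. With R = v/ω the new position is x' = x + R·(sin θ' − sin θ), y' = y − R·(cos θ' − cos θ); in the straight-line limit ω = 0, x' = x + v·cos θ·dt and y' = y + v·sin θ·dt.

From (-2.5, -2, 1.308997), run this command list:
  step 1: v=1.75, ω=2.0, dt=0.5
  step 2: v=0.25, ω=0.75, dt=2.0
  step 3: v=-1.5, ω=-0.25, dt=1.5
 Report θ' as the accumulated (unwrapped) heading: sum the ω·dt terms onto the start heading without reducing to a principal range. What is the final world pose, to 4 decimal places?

step 1: θ'=2.3090 (R=0.8750) → pose (-2.6980, -1.1847, 2.3090)
step 2: θ'=3.8090 (R=0.3333) → pose (-3.1508, -1.1472, 3.8090)
step 3: θ'=3.4340 (R=6.0000) → pose (-1.1667, -0.1145, 3.4340)

(-1.1667, -0.1145, 3.4340)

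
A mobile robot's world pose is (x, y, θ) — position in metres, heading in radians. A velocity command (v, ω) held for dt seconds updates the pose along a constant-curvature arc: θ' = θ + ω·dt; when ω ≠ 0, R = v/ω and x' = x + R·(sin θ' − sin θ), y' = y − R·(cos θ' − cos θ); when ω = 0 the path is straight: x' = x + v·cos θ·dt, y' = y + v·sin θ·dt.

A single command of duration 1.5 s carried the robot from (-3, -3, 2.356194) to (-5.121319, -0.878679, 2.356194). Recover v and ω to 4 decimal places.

v = 2.0000, ω = 0.0000

Δθ = 2.356194 − 2.356194 = 0.000000
ω = Δθ/dt = 0.000000/1.5 = 0.0000
ω = 0 → v = (Δx·cos θ + Δy·sin θ)/dt = 2.0000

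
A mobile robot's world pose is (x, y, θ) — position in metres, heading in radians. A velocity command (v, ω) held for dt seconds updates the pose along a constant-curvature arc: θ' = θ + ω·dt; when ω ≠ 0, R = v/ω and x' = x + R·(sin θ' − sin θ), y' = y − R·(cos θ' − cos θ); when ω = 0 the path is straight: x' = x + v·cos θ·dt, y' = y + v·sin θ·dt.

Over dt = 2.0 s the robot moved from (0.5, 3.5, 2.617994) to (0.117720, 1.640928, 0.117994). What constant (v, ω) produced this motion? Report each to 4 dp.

v = -1.2500, ω = -1.2500

Δθ = 0.117994 − 2.617994 = -2.500000
ω = Δθ/dt = -2.500000/2.0 = -1.2500
R = −Δy/(cos θ' − cos θ) = 1.0000
v = R·ω = 1.0000·-1.2500 = -1.2500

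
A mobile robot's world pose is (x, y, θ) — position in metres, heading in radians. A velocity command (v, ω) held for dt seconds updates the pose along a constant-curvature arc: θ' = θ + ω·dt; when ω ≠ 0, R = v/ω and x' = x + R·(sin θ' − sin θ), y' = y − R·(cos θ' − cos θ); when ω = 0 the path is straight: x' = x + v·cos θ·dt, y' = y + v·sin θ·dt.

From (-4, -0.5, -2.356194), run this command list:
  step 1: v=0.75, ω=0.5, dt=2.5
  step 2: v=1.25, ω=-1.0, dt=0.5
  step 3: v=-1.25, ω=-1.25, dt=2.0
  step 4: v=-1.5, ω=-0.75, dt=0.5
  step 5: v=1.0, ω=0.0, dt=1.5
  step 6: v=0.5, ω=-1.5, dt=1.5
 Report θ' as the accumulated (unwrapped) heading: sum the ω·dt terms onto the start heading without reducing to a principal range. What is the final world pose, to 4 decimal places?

(-1.8991, -1.1470, -6.7312)

step 1: θ'=-1.1062 (R=1.5000) → pose (-4.2803, -2.2328, -1.1062)
step 2: θ'=-1.6062 (R=-1.2500) → pose (-4.1486, -2.8371, -1.6062)
step 3: θ'=-4.1062 (R=1.0000) → pose (-2.3274, -2.3027, -4.1062)
step 4: θ'=-4.4812 (R=2.0000) → pose (-2.0243, -2.9839, -4.4812)
step 5: θ'=-4.4812 (straight) → pose (-2.3680, -1.5238, -4.4812)
step 6: θ'=-6.7312 (R=-0.3333) → pose (-1.8991, -1.1470, -6.7312)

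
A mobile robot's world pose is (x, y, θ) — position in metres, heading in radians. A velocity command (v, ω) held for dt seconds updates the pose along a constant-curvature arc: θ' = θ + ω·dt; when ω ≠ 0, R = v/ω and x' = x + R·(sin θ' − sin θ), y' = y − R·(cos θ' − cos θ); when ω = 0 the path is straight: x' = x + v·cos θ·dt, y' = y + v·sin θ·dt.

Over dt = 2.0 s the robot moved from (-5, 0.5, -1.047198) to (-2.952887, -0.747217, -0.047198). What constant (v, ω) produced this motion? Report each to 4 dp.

Δθ = -0.047198 − -1.047198 = 1.000000
ω = Δθ/dt = 1.000000/2.0 = 0.5000
R = Δx/(sin θ' − sin θ) = 2.5000
v = R·ω = 2.5000·0.5000 = 1.2500

v = 1.2500, ω = 0.5000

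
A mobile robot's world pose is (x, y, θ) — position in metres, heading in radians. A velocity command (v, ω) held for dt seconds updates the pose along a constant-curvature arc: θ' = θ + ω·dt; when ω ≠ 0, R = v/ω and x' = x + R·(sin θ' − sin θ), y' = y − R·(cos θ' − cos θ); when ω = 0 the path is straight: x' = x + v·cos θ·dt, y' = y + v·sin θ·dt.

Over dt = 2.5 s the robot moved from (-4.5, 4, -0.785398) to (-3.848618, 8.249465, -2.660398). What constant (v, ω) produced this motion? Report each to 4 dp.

v = -2.0000, ω = -0.7500

Δθ = -2.660398 − -0.785398 = -1.875000
ω = Δθ/dt = -1.875000/2.5 = -0.7500
R = −Δy/(cos θ' − cos θ) = 2.6667
v = R·ω = 2.6667·-0.7500 = -2.0000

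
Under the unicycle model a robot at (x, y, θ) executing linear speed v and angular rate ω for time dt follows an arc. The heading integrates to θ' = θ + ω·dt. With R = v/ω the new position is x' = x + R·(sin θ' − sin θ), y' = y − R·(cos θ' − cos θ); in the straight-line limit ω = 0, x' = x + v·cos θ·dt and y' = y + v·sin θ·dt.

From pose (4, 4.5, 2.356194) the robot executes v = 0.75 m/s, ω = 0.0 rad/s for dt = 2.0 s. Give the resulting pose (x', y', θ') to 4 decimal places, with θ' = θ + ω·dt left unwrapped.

θ' = 2.3562 + 0.0·2.0 = 2.3562
ω = 0 → straight: x' = 4 + 0.75·cos(2.3562)·2.0 = 2.9393
y' = 4.5 + 0.75·sin(2.3562)·2.0 = 5.5607

(2.9393, 5.5607, 2.3562)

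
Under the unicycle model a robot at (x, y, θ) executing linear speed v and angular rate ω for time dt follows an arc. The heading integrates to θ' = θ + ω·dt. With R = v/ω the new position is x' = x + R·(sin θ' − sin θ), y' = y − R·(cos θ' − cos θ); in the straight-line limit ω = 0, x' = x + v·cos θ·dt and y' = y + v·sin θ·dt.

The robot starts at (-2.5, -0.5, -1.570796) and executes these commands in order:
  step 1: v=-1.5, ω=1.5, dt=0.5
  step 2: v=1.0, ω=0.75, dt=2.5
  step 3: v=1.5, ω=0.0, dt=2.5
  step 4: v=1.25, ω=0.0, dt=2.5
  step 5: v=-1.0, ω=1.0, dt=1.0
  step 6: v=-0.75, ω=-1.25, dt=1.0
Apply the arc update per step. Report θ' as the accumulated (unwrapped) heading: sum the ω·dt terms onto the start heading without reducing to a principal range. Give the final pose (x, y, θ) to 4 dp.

(2.6473, 4.7560, 0.8042)

step 1: θ'=-0.8208 (R=-1.0000) → pose (-2.7683, 0.1816, -0.8208)
step 2: θ'=1.0542 (R=1.3333) → pose (-0.6334, 0.4319, 1.0542)
step 3: θ'=1.0542 (straight) → pose (1.2188, 3.6926, 1.0542)
step 4: θ'=1.0542 (straight) → pose (2.7623, 6.4098, 1.0542)
step 5: θ'=2.0542 (R=-1.0000) → pose (2.7464, 5.4511, 2.0542)
step 6: θ'=0.8042 (R=0.6000) → pose (2.6473, 4.7560, 0.8042)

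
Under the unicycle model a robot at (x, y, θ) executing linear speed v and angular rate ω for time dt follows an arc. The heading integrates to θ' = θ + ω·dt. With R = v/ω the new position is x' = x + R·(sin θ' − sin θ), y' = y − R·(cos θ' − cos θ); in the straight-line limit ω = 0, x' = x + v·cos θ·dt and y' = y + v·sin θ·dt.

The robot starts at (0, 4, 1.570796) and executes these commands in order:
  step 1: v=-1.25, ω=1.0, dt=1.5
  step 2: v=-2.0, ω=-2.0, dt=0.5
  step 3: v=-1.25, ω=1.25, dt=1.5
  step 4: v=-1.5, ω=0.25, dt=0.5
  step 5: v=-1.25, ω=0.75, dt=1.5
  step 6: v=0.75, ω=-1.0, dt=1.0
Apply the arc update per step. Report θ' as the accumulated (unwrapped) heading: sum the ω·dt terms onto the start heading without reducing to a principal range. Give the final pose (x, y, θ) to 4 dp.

step 1: θ'=3.0708 (R=-1.2500) → pose (1.1616, 2.7531, 3.0708)
step 2: θ'=2.0708 (R=1.0000) → pose (1.9684, 2.2351, 2.0708)
step 3: θ'=3.9458 (R=-1.0000) → pose (3.5663, 2.0208, 3.9458)
step 4: θ'=4.0708 (R=-6.0000) → pose (4.0515, 2.5921, 4.0708)
step 5: θ'=5.1958 (R=-1.6667) → pose (4.1919, 4.3642, 5.1958)
step 6: θ'=4.1958 (R=-0.7500) → pose (4.1800, 3.6452, 4.1958)

(4.1800, 3.6452, 4.1958)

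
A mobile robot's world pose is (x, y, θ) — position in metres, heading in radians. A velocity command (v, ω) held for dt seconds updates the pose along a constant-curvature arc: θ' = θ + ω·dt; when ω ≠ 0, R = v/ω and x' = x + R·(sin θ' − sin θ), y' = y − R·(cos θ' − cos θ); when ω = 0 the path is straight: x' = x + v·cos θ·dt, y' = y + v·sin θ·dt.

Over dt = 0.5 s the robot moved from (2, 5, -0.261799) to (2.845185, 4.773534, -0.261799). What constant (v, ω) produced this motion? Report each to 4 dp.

Δθ = -0.261799 − -0.261799 = 0.000000
ω = Δθ/dt = 0.000000/0.5 = 0.0000
ω = 0 → v = (Δx·cos θ + Δy·sin θ)/dt = 1.7500

v = 1.7500, ω = 0.0000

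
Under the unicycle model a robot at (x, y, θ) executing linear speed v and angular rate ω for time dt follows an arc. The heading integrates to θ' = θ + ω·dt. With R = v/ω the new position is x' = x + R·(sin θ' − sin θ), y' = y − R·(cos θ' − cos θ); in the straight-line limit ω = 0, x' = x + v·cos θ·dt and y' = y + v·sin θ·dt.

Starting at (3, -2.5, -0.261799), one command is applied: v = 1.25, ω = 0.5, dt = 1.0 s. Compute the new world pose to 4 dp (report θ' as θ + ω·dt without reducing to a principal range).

θ' = -0.2618 + 0.5·1.0 = 0.2382
R = v/ω = 1.25/0.5 = 2.5000
x' = 3 + 2.5000·(sin 0.2382 − sin -0.2618) = 4.2369
y' = -2.5 − 2.5000·(cos 0.2382 − cos -0.2618) = -2.5146

(4.2369, -2.5146, 0.2382)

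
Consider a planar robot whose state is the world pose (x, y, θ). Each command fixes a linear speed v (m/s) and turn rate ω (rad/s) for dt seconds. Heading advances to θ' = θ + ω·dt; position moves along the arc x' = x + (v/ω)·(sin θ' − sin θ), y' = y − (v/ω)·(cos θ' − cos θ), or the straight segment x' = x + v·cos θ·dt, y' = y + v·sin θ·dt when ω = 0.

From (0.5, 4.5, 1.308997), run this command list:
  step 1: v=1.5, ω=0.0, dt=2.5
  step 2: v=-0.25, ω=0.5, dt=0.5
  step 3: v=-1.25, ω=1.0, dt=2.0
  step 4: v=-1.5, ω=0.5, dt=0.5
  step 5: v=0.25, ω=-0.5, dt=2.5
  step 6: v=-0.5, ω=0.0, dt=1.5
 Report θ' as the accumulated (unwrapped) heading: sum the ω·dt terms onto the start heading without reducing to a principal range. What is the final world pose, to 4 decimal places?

(3.8926, 6.7900, 2.5590)

step 1: θ'=1.3090 (straight) → pose (1.4706, 8.1222, 1.3090)
step 2: θ'=1.5590 (R=-0.5000) → pose (1.4536, 7.9987, 1.5590)
step 3: θ'=3.5590 (R=-1.2500) → pose (3.2102, 6.8413, 3.5590)
step 4: θ'=3.8090 (R=-3.0000) → pose (3.8509, 7.2274, 3.8090)
step 5: θ'=2.5590 (R=-0.5000) → pose (3.2663, 7.2026, 2.5590)
step 6: θ'=2.5590 (straight) → pose (3.8926, 6.7900, 2.5590)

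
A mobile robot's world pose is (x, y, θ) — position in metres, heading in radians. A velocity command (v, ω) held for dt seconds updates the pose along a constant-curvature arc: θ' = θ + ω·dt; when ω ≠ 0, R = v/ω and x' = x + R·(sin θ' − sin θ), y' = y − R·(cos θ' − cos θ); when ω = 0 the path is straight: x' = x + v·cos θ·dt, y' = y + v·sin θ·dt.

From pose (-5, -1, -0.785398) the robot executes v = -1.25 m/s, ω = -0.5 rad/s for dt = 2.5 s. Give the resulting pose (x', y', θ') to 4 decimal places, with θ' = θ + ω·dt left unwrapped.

(-5.4672, 1.8879, -2.0354)

θ' = -0.7854 + -0.5·2.5 = -2.0354
R = v/ω = -1.25/-0.5 = 2.5000
x' = -5 + 2.5000·(sin -2.0354 − sin -0.7854) = -5.4672
y' = -1 − 2.5000·(cos -2.0354 − cos -0.7854) = 1.8879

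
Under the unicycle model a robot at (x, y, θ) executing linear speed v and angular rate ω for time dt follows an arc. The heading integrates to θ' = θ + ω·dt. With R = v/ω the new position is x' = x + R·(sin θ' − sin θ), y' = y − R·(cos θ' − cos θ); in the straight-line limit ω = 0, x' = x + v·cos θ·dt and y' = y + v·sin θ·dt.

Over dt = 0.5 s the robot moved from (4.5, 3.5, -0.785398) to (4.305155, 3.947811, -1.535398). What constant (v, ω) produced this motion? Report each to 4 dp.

v = -1.0000, ω = -1.5000

Δθ = -1.535398 − -0.785398 = -0.750000
ω = Δθ/dt = -0.750000/0.5 = -1.5000
R = −Δy/(cos θ' − cos θ) = 0.6667
v = R·ω = 0.6667·-1.5000 = -1.0000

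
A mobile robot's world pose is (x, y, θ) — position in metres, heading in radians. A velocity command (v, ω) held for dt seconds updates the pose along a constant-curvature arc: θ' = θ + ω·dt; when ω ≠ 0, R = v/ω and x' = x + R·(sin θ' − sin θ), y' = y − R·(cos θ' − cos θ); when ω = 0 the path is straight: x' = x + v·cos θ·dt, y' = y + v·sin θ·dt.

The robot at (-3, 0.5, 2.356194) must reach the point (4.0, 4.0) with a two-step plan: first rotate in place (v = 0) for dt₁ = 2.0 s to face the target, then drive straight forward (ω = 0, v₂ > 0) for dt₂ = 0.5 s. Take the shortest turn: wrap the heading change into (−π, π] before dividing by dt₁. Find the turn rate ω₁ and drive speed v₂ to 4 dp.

heading to target = atan2(4−0.5, 4−-3) = 0.4636
Δθ = wrap(0.4636 − 2.3562) = -1.8925; ω₁ = Δθ/dt₁ = -0.9463
distance = √((4−-3)² + (4−0.5)²) = 7.8262; v₂ = distance/dt₂ = 15.6525

ω₁ = -0.9463, v₂ = 15.6525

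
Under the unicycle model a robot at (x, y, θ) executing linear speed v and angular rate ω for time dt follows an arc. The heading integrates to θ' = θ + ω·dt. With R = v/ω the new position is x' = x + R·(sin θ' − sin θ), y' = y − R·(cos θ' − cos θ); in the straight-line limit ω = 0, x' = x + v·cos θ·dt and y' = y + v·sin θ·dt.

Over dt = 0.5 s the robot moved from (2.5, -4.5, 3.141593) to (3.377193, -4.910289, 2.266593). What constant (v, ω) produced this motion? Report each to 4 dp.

v = -2.0000, ω = -1.7500

Δθ = 2.266593 − 3.141593 = -0.875000
ω = Δθ/dt = -0.875000/0.5 = -1.7500
R = Δx/(sin θ' − sin θ) = 1.1429
v = R·ω = 1.1429·-1.7500 = -2.0000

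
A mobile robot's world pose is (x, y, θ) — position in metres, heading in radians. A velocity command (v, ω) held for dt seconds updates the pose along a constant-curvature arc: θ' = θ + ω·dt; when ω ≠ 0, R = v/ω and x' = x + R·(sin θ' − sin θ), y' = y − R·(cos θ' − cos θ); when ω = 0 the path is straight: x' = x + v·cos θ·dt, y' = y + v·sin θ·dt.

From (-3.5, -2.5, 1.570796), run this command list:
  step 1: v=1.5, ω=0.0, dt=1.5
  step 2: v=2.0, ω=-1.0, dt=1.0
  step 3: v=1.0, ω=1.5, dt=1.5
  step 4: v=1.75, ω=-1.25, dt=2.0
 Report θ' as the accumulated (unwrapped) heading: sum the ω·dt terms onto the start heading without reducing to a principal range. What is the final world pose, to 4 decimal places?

step 1: θ'=1.5708 (straight) → pose (-3.5000, -0.2500, 1.5708)
step 2: θ'=0.5708 (R=-2.0000) → pose (-2.5806, 1.4329, 0.5708)
step 3: θ'=2.8208 (R=0.6667) → pose (-2.7306, 2.6266, 2.8208)
step 4: θ'=0.3208 (R=-1.4000) → pose (-2.7306, 5.2837, 0.3208)

(-2.7306, 5.2837, 0.3208)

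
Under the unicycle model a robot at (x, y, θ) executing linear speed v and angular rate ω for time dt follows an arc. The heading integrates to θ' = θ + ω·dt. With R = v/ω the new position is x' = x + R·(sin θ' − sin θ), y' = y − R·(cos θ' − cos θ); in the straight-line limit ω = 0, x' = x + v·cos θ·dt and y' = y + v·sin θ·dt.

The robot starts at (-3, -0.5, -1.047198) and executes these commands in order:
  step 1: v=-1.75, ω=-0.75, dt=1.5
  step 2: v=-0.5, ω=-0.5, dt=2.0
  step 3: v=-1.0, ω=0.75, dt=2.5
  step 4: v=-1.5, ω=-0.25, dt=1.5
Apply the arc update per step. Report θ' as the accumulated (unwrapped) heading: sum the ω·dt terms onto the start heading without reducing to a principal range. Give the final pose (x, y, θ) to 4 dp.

(-0.9159, 6.3421, -1.6722)

step 1: θ'=-2.1722 (R=2.3333) → pose (-2.9032, 1.9869, -2.1722)
step 2: θ'=-3.1722 (R=1.0000) → pose (-2.0481, 2.4206, -3.1722)
step 3: θ'=-1.2972 (R=-1.3333) → pose (-0.7235, 4.1136, -1.2972)
step 4: θ'=-1.6722 (R=6.0000) → pose (-0.9159, 6.3421, -1.6722)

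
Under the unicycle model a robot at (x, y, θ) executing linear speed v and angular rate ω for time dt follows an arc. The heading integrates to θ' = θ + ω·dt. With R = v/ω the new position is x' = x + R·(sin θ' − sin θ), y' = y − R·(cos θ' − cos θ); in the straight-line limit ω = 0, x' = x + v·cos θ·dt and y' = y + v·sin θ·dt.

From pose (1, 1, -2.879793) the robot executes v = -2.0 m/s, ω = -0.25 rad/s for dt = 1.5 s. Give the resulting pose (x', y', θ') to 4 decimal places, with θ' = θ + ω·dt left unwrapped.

θ' = -2.8798 + -0.25·1.5 = -3.2548
R = v/ω = -2.0/-0.25 = 8.0000
x' = 1 + 8.0000·(sin -3.2548 − sin -2.8798) = 3.9742
y' = 1 − 8.0000·(cos -3.2548 − cos -2.8798) = 1.2214

(3.9742, 1.2214, -3.2548)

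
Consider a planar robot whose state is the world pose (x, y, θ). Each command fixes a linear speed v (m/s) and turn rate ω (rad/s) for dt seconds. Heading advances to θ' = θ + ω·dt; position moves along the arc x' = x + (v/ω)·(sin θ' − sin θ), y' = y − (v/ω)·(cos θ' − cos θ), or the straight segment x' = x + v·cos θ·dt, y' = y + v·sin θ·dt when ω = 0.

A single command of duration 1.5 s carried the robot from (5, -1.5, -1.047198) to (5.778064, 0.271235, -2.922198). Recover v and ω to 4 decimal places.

Δθ = -2.922198 − -1.047198 = -1.875000
ω = Δθ/dt = -1.875000/1.5 = -1.2500
R = −Δy/(cos θ' − cos θ) = 1.2000
v = R·ω = 1.2000·-1.2500 = -1.5000

v = -1.5000, ω = -1.2500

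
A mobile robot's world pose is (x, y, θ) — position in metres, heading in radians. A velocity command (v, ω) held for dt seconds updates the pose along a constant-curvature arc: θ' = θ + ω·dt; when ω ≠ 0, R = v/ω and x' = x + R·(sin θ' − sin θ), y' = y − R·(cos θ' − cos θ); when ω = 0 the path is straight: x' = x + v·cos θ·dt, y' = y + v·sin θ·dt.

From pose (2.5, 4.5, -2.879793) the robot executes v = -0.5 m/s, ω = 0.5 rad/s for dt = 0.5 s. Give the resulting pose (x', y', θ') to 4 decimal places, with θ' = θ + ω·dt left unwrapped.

(2.7309, 4.5941, -2.6298)

θ' = -2.8798 + 0.5·0.5 = -2.6298
R = v/ω = -0.5/0.5 = -1.0000
x' = 2.5 + -1.0000·(sin -2.6298 − sin -2.8798) = 2.7309
y' = 4.5 − -1.0000·(cos -2.6298 − cos -2.8798) = 4.5941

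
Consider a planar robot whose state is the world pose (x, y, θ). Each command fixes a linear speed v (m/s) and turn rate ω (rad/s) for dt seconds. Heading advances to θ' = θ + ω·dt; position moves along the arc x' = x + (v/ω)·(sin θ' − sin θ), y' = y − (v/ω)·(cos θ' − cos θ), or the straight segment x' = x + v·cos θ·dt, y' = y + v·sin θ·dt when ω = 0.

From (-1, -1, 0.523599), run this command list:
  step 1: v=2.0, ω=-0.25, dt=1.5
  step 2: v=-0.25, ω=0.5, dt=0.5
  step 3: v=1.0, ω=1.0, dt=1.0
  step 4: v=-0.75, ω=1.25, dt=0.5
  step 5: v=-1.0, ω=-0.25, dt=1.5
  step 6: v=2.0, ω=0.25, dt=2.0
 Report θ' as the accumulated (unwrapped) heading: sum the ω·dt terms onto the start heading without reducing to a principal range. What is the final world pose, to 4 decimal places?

(1.4607, 2.6435, 2.1486)

step 1: θ'=0.1486 (R=-8.0000) → pose (1.8156, -0.0164, 0.1486)
step 2: θ'=0.3986 (R=-0.5000) → pose (1.6955, -0.0501, 0.3986)
step 3: θ'=1.3986 (R=1.0000) → pose (2.2926, 0.7002, 1.3986)
step 4: θ'=2.0236 (R=-0.6000) → pose (2.3442, 0.3349, 2.0236)
step 5: θ'=1.6486 (R=4.0000) → pose (2.7352, -1.1041, 1.6486)
step 6: θ'=2.1486 (R=8.0000) → pose (1.4607, 2.6435, 2.1486)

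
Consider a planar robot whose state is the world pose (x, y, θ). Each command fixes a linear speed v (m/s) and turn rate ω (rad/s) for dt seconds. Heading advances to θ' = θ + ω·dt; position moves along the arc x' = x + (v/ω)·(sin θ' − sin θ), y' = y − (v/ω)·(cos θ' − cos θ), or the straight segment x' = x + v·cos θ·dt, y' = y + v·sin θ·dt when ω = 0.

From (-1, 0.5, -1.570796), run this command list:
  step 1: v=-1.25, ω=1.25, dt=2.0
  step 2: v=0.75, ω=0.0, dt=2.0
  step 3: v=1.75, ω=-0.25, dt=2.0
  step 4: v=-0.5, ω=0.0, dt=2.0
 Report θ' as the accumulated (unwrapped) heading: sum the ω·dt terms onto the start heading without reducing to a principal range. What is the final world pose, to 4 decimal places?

step 1: θ'=0.9292 (R=-1.0000) → pose (-2.8011, 1.0985, 0.9292)
step 2: θ'=0.9292 (straight) → pose (-1.9034, 2.3002, 0.9292)
step 3: θ'=0.4292 (R=-7.0000) → pose (0.7915, 4.4760, 0.4292)
step 4: θ'=0.4292 (straight) → pose (-0.1178, 4.0598, 0.4292)

(-0.1178, 4.0598, 0.4292)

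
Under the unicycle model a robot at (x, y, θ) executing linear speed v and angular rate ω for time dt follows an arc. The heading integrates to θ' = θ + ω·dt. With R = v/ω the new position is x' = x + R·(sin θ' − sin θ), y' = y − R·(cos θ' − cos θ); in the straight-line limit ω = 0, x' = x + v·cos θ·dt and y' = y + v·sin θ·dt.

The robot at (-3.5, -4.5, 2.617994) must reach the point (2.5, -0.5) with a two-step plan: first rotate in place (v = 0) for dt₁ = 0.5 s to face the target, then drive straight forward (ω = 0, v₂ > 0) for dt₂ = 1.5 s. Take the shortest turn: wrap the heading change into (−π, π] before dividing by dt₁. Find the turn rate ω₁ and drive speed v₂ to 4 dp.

heading to target = atan2(-0.5−-4.5, 2.5−-3.5) = 0.5880
Δθ = wrap(0.5880 − 2.6180) = -2.0300; ω₁ = Δθ/dt₁ = -4.0600
distance = √((2.5−-3.5)² + (-0.5−-4.5)²) = 7.2111; v₂ = distance/dt₂ = 4.8074

ω₁ = -4.0600, v₂ = 4.8074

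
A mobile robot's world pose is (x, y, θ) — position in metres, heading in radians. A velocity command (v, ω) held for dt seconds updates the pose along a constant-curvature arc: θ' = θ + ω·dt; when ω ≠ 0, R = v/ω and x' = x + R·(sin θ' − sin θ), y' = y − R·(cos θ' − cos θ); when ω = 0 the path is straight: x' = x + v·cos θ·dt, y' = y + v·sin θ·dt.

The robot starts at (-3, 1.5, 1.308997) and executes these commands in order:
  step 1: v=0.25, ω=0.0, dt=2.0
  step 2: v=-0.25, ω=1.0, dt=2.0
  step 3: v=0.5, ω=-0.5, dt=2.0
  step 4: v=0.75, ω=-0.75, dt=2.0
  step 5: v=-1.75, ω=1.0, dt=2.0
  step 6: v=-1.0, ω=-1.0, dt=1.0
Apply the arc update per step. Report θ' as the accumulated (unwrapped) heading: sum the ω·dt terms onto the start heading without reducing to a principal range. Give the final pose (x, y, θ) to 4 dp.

(-2.1375, -0.2232, 1.8090)

step 1: θ'=1.3090 (straight) → pose (-2.8706, 1.9830, 1.3090)
step 2: θ'=3.3090 (R=-0.2500) → pose (-2.5875, 1.6718, 3.3090)
step 3: θ'=2.3090 (R=-1.0000) → pose (-3.4938, 1.9848, 2.3090)
step 4: θ'=0.8090 (R=-1.0000) → pose (-3.4777, 3.3480, 0.8090)
step 5: θ'=2.8090 (R=-1.7500) → pose (-2.7828, 0.4860, 2.8090)
step 6: θ'=1.8090 (R=1.0000) → pose (-2.1375, -0.2232, 1.8090)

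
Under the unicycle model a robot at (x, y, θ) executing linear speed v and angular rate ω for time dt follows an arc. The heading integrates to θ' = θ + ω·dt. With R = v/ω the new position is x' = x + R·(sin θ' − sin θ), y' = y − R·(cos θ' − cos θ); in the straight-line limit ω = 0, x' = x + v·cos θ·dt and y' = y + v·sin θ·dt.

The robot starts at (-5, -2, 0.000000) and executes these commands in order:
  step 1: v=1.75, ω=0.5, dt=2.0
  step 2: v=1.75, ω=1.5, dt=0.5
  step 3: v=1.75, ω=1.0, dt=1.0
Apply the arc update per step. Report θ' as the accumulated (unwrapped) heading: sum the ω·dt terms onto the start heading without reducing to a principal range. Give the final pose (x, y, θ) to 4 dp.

(-2.9427, 1.7528, 2.7500)

step 1: θ'=1.0000 (R=3.5000) → pose (-2.0549, -0.3911, 1.0000)
step 2: θ'=1.7500 (R=1.1667) → pose (-1.8886, 0.4472, 1.7500)
step 3: θ'=2.7500 (R=1.7500) → pose (-2.9427, 1.7528, 2.7500)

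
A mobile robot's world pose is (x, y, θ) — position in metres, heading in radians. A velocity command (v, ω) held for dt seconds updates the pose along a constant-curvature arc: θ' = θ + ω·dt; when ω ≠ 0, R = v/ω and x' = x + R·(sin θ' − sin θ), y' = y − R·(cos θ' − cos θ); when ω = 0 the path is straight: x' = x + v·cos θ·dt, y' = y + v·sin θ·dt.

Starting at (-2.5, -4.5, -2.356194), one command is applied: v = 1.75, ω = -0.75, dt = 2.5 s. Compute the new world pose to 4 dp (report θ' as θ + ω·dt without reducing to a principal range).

(-6.2183, -3.9300, -4.2312)

θ' = -2.3562 + -0.75·2.5 = -4.2312
R = v/ω = 1.75/-0.75 = -2.3333
x' = -2.5 + -2.3333·(sin -4.2312 − sin -2.3562) = -6.2183
y' = -4.5 − -2.3333·(cos -4.2312 − cos -2.3562) = -3.9300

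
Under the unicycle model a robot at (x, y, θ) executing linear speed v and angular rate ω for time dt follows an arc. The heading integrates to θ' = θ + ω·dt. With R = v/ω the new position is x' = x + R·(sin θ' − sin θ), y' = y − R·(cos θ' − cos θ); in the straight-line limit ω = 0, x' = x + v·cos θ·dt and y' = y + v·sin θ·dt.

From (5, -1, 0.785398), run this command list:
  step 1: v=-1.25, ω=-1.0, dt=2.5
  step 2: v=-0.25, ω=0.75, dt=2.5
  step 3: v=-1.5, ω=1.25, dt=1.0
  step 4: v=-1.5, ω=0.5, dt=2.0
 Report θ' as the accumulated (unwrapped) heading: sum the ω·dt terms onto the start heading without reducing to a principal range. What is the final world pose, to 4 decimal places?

step 1: θ'=-1.7146 (R=1.2500) → pose (2.8790, 0.0630, -1.7146)
step 2: θ'=0.1604 (R=-0.3333) → pose (2.4959, 0.4398, 0.1604)
step 3: θ'=1.4104 (R=-1.2000) → pose (1.5029, -0.5531, 1.4104)
step 4: θ'=2.4104 (R=-3.0000) → pose (2.4612, -3.2654, 2.4104)

(2.4612, -3.2654, 2.4104)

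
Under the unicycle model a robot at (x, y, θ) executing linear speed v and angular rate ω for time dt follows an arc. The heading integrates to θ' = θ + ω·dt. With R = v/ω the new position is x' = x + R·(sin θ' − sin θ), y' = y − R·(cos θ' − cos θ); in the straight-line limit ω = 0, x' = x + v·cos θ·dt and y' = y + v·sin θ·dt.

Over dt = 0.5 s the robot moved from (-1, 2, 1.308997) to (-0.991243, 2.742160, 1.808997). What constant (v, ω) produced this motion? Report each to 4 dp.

Δθ = 1.808997 − 1.308997 = 0.500000
ω = Δθ/dt = 0.500000/0.5 = 1.0000
R = −Δy/(cos θ' − cos θ) = 1.5000
v = R·ω = 1.5000·1.0000 = 1.5000

v = 1.5000, ω = 1.0000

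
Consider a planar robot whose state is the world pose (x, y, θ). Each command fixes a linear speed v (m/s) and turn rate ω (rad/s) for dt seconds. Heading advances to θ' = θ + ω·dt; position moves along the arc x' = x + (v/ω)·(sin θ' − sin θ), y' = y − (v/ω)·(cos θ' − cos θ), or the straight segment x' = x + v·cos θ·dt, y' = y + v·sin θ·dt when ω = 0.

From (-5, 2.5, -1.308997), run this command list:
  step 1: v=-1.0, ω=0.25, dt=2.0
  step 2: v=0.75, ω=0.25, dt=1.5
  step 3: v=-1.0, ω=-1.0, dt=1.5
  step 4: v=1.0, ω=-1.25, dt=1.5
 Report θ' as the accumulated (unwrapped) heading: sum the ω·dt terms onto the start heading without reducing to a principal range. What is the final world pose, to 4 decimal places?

step 1: θ'=-0.8090 (R=-4.0000) → pose (-5.9693, 4.2256, -0.8090)
step 2: θ'=-0.4340 (R=3.0000) → pose (-5.0600, 3.5744, -0.4340)
step 3: θ'=-1.9340 (R=1.0000) → pose (-5.5743, 4.8370, -1.9340)
step 4: θ'=-3.8090 (R=-0.8000) → pose (-6.8173, 4.4928, -3.8090)

(-6.8173, 4.4928, -3.8090)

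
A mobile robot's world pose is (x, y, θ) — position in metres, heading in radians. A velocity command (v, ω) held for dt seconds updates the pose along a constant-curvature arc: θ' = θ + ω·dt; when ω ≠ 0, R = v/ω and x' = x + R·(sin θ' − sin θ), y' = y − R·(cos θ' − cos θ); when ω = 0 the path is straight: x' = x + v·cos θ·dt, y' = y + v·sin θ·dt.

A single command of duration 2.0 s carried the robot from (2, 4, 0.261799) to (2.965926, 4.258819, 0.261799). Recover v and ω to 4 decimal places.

v = 0.5000, ω = 0.0000

Δθ = 0.261799 − 0.261799 = 0.000000
ω = Δθ/dt = 0.000000/2.0 = 0.0000
ω = 0 → v = (Δx·cos θ + Δy·sin θ)/dt = 0.5000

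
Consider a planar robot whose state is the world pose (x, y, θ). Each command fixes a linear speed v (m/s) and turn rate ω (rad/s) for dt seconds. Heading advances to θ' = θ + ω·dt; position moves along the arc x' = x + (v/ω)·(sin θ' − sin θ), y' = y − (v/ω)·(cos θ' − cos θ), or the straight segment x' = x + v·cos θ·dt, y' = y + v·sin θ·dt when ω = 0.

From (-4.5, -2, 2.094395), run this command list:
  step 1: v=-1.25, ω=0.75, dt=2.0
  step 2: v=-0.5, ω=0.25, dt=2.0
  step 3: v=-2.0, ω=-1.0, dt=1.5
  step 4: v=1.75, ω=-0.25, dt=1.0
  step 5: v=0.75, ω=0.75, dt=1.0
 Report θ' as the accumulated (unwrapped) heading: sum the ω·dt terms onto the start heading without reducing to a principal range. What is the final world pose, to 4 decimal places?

step 1: θ'=3.5944 (R=-1.6667) → pose (-2.3275, -2.6654, 3.5944)
step 2: θ'=4.0944 (R=-2.0000) → pose (-1.5724, -2.0257, 4.0944)
step 3: θ'=2.5944 (R=2.0000) → pose (1.0983, -1.4766, 2.5944)
step 4: θ'=2.3444 (R=-7.0000) → pose (-0.2674, -0.3897, 2.3444)
step 5: θ'=3.0944 (R=1.0000) → pose (-0.9356, -0.0895, 3.0944)

(-0.9356, -0.0895, 3.0944)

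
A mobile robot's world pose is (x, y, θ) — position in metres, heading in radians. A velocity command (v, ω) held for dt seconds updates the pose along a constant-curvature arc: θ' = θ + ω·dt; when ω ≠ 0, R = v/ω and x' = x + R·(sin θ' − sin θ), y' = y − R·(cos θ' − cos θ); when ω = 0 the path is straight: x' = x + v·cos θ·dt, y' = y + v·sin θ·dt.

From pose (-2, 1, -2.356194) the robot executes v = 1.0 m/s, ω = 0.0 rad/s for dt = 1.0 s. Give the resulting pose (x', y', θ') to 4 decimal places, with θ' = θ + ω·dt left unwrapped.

(-2.7071, 0.2929, -2.3562)

θ' = -2.3562 + 0.0·1.0 = -2.3562
ω = 0 → straight: x' = -2 + 1.0·cos(-2.3562)·1.0 = -2.7071
y' = 1 + 1.0·sin(-2.3562)·1.0 = 0.2929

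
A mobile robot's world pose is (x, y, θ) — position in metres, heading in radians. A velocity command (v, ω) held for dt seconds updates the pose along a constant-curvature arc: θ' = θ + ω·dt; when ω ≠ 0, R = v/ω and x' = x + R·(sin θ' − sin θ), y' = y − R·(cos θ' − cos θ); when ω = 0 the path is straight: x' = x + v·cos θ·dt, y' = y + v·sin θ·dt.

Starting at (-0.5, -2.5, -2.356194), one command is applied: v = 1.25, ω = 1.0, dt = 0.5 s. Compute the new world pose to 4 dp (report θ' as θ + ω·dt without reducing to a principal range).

(-0.8156, -3.0320, -1.8562)

θ' = -2.3562 + 1.0·0.5 = -1.8562
R = v/ω = 1.25/1.0 = 1.2500
x' = -0.5 + 1.2500·(sin -1.8562 − sin -2.3562) = -0.8156
y' = -2.5 − 1.2500·(cos -1.8562 − cos -2.3562) = -3.0320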